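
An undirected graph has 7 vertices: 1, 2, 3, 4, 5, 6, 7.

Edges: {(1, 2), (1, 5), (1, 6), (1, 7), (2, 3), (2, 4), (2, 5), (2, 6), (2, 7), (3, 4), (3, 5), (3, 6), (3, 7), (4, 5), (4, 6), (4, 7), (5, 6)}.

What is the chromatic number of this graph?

5

2, 3, 4, 5, 6 are mutually adjacent (a clique of size 5), so at least 5 colors are needed.
5 colors suffice: color red → {2}; color blue → {5, 7}; color green → {6}; color yellow → {1, 4}; color purple → {3}. No two adjacent vertices share a color.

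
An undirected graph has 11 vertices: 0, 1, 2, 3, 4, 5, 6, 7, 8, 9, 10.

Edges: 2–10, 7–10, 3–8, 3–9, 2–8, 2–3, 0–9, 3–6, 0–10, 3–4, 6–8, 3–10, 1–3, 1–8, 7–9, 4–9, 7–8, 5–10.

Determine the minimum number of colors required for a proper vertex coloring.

3

1, 3, 8 form a triangle, so at least 3 colors are needed.
A valid assignment using 3 colors: 0=red, 1=green, 2=green, 3=red, 4=green, 5=red, 6=green, 7=red, 8=blue, 9=blue, 10=blue. Each edge has distinct colors on its endpoints.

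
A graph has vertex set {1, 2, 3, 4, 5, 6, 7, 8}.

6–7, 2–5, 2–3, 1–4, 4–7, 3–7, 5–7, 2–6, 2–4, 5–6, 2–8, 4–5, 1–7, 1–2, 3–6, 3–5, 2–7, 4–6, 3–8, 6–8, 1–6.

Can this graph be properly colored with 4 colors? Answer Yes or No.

No

2, 3, 5, 6, 7 are pairwise adjacent (a clique of size 5), so at least 5 colors are needed.
So 4 colors are not enough.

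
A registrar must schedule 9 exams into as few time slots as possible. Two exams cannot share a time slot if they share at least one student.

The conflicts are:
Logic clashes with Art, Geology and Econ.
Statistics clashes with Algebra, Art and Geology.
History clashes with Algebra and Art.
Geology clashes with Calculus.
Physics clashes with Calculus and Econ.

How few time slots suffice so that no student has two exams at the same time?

The cycle Econ-Physics-Calculus-Geology-Logic-Econ has odd length 5, so it cannot be 2-colored; at least 3 time slots are needed.
A valid assignment using 3 time slots: Logic=2, Statistics=2, History=2, Algebra=1, Art=1, Geology=1, Physics=3, Calculus=2, Econ=1. Each listed conflict is separated.

3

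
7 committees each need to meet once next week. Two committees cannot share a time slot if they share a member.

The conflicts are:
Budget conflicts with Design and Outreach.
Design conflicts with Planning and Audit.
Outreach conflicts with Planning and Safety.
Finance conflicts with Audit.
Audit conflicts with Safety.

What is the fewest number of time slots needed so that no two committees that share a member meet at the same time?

The cycle Safety-Outreach-Budget-Design-Audit-Safety has odd length 5, so it cannot be 2-colored; at least 3 time slots are needed.
3 time slots suffice: time slot 1 → {Outreach, Audit}; time slot 2 → {Design, Finance, Safety}; time slot 3 → {Budget, Planning}. Each listed conflict is separated.

3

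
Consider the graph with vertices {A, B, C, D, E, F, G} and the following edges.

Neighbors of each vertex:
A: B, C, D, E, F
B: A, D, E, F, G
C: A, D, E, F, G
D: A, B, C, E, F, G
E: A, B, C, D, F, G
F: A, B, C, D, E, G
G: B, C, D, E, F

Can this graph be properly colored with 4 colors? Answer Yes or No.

No

A, C, D, E, F form a clique, so at least 5 colors are needed.
So 4 colors are not enough.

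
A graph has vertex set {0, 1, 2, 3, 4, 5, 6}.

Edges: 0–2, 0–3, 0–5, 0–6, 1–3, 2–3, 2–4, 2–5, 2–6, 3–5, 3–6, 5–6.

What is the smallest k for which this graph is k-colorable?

5

0, 2, 3, 5, 6 are pairwise adjacent (a clique of size 5), so at least 5 colors are needed.
One proper 5-coloring: 0=green, 1=red, 2=red, 3=blue, 4=blue, 5=purple, 6=yellow. No two adjacent vertices share a color.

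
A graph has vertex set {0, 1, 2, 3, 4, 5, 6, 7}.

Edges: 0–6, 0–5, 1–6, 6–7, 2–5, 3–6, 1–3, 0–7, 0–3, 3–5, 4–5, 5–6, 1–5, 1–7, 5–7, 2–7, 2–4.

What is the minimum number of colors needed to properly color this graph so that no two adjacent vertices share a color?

0, 5, 6, 7 form a clique, so at least 4 colors are needed.
4 colors suffice: color red → {5}; color blue → {3, 4, 7}; color green → {2, 6}; color yellow → {0, 1}. Each edge has distinct colors on its endpoints.

4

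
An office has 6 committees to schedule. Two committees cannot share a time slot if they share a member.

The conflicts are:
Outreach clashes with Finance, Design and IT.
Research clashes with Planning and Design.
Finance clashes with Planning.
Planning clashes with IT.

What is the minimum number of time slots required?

3

The cycle Design-Outreach-IT-Planning-Research-Design has odd length 5, so it cannot be 2-colored; at least 3 time slots are needed.
3 time slots suffice: time slot 1 → {Outreach, Planning}; time slot 2 → {Finance, Design, IT}; time slot 3 → {Research}. Every pair that conflicts lands in different time slots.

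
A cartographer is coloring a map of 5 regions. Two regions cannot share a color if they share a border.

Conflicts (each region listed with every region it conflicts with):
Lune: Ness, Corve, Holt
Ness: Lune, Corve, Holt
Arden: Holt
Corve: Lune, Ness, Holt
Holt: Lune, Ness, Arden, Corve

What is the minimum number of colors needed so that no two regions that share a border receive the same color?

Lune, Ness, Corve, Holt are mutually in conflict, so at least 4 colors are needed.
4 colors suffice: color 1 → {Holt}; color 2 → {Lune, Arden}; color 3 → {Ness}; color 4 → {Corve}. No two conflicting regions share a color.

4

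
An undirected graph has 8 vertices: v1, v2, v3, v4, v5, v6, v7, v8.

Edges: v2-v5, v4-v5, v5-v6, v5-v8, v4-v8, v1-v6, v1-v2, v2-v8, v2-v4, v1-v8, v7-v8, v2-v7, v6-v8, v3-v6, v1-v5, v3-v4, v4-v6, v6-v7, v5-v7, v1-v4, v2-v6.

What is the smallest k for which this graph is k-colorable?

v1, v2, v4, v5, v6, v8 are mutually adjacent (a clique of size 6), so at least 6 colors are needed.
One proper 6-coloring: v1=6, v2=2, v3=2, v4=3, v5=4, v6=1, v7=3, v8=5. Each edge has distinct colors on its endpoints.

6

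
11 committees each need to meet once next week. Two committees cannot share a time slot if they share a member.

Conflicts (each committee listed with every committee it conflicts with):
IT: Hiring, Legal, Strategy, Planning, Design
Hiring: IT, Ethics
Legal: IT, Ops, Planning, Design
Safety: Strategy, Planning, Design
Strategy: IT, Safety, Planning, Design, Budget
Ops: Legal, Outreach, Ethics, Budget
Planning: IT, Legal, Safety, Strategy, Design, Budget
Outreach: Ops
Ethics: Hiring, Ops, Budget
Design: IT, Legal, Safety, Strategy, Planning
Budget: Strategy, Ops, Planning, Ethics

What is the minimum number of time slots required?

IT, Strategy, Planning, Design are mutually in conflict, so at least 4 time slots are needed.
4 time slots suffice: time slot 1 → {Hiring, Ops, Planning}; time slot 2 → {Legal, Strategy, Outreach, Ethics}; time slot 3 → {IT, Safety, Budget}; time slot 4 → {Design}. Every pair that conflicts lands in different time slots.

4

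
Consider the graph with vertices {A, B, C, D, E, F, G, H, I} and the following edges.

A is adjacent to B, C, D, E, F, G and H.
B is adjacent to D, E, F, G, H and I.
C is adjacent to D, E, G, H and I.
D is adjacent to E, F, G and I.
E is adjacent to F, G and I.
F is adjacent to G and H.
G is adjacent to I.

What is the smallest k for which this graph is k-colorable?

6

A, B, D, E, F, G form a clique, so at least 6 colors are needed.
6 colors suffice: color 1 → {D, H}; color 2 → {G}; color 3 → {A, I}; color 4 → {B, C}; color 5 → {E}; color 6 → {F}. Every edge joins two different colors.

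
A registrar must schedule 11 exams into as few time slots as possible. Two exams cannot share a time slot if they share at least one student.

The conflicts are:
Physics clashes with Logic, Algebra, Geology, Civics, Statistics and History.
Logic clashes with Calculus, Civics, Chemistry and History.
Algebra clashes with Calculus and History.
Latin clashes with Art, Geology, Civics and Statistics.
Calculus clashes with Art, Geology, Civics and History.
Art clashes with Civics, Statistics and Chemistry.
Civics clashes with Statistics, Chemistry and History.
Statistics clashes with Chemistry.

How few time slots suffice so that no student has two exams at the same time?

4

Logic, Calculus, Civics, History are mutually in conflict, so at least 4 time slots are needed.
4 time slots suffice: time slot 1 → {Algebra, Geology, Civics}; time slot 2 → {Physics, Latin, Calculus, Chemistry}; time slot 3 → {Logic, Statistics}; time slot 4 → {Art, History}. Every pair that conflicts lands in different time slots.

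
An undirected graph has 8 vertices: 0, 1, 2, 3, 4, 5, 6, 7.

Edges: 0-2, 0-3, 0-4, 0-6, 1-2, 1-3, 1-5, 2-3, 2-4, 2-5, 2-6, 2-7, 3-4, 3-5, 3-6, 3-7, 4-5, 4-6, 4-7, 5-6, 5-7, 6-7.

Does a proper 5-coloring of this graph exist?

2, 3, 4, 5, 6, 7 are pairwise adjacent (a clique of size 6), so at least 6 colors are needed.
So 5 colors are not enough.

No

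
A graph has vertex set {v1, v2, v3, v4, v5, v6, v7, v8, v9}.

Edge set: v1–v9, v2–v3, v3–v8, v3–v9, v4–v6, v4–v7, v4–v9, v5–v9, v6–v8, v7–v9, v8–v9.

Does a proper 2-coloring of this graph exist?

v3, v8, v9 are mutually adjacent, so at least 3 colors are needed.
So 2 colors are not enough.

No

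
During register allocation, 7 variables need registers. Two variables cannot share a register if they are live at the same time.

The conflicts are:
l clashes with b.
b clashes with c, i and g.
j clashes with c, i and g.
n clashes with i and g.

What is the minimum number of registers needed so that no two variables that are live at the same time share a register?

2

n and g conflict, so at least 2 registers are needed.
2 registers suffice: register 1 → {b, j, n}; register 2 → {l, c, i, g}. Every pair that conflicts lands in different registers.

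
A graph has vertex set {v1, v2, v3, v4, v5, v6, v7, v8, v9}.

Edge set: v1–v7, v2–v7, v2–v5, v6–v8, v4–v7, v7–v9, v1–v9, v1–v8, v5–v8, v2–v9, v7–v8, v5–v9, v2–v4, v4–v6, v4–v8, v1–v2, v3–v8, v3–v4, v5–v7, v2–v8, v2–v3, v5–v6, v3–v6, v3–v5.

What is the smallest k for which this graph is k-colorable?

4

v2, v3, v4, v8 are pairwise adjacent (a clique of size 4), so at least 4 colors are needed.
4 colors suffice: color 1 → {v2, v6}; color 2 → {v8, v9}; color 3 → {v3, v7}; color 4 → {v1, v4, v5}. Every edge joins two different colors.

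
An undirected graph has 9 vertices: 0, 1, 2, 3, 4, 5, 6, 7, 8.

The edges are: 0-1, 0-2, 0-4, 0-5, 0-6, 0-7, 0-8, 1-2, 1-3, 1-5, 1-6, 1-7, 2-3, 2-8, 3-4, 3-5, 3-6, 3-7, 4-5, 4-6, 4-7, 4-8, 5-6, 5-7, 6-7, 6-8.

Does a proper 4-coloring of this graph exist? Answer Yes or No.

0, 1, 5, 6, 7 are pairwise adjacent (a clique of size 5), so at least 5 colors are needed.
So 4 colors are not enough.

No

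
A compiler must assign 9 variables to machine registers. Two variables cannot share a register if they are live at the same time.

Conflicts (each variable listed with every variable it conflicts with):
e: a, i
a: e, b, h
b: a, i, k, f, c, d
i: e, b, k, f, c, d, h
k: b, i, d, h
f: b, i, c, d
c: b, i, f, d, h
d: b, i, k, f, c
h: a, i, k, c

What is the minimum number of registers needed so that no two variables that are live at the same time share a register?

b, i, f, c, d are mutually in conflict, so at least 5 registers are needed.
Using 5 registers: e=2, a=1, b=2, i=1, k=4, f=5, c=4, d=3, h=2. Each listed conflict is separated.

5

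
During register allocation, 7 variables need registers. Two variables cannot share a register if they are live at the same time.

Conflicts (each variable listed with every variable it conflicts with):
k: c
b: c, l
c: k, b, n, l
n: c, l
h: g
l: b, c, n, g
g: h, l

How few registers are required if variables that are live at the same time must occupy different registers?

3

c, n, l are mutually in conflict, so at least 3 registers are needed.
3 registers suffice: k=2, b=3, c=1, n=3, h=2, l=2, g=1. Each listed conflict is separated.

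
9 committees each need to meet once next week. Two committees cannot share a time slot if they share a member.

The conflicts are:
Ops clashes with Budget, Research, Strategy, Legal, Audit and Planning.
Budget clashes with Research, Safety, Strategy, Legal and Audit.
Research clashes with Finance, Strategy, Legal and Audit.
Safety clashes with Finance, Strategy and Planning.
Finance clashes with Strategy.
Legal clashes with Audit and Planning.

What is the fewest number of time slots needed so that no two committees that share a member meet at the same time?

5

Ops, Budget, Research, Legal, Audit are mutually in conflict, so at least 5 time slots are needed.
5 time slots suffice: time slot 1 → {Research, Safety}; time slot 2 → {Budget, Finance, Planning}; time slot 3 → {Ops}; time slot 4 → {Strategy, Legal}; time slot 5 → {Audit}. Each listed conflict is separated.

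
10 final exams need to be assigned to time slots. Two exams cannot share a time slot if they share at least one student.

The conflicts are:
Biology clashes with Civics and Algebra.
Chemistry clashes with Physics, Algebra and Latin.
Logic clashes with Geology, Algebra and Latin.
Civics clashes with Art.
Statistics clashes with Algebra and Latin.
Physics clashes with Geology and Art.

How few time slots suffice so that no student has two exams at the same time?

The cycle Geology-Physics-Chemistry-Algebra-Logic-Geology has odd length 5, so it cannot be 2-colored; at least 3 time slots are needed.
3 time slots suffice: time slot 1 → {Civics, Physics, Algebra, Latin}; time slot 2 → {Biology, Chemistry, Logic, Statistics, Art}; time slot 3 → {Geology}. Each listed conflict is separated.

3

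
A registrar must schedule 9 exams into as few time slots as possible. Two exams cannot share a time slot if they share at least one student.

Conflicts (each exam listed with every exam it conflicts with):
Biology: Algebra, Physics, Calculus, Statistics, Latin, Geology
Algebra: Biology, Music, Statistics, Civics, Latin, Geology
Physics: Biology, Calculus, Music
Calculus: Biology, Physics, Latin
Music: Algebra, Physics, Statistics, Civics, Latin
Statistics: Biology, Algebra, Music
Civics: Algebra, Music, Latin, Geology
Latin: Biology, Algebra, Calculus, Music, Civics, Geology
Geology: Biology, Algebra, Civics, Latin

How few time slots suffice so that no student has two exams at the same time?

4

Algebra, Civics, Latin, Geology are mutually in conflict, so at least 4 time slots are needed.
4 time slots suffice: time slot 1 → {Algebra, Physics}; time slot 2 → {Statistics, Latin}; time slot 3 → {Biology, Civics}; time slot 4 → {Calculus, Music, Geology}. No two conflicting exams share a time slot.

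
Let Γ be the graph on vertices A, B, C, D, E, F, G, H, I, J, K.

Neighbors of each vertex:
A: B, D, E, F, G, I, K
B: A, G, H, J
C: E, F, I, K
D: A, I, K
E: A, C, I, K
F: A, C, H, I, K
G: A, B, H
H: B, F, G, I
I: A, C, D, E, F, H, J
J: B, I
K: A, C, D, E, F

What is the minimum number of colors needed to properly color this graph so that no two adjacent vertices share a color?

C, E, K are mutually adjacent, so at least 3 colors are needed.
3 colors suffice: color 1 → {A, C, H, J}; color 2 → {B, I, K}; color 3 → {D, E, F, G}. Each edge has distinct colors on its endpoints.

3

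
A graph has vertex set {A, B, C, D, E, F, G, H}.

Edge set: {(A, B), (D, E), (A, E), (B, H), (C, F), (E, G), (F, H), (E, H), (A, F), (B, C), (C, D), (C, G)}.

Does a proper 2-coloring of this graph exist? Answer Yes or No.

The cycle A-B-C-G-E-A has odd length 5, so it cannot be 2-colored; at least 3 colors are needed.
So 2 colors are not enough.

No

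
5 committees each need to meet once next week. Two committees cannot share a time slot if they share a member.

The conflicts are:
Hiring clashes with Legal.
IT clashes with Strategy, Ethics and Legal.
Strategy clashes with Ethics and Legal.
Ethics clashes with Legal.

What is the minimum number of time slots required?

IT, Strategy, Ethics, Legal pairwise conflict, so at least 4 time slots are needed.
A valid assignment using 4 time slots: Hiring=2, IT=4, Strategy=2, Ethics=3, Legal=1. Each listed conflict is separated.

4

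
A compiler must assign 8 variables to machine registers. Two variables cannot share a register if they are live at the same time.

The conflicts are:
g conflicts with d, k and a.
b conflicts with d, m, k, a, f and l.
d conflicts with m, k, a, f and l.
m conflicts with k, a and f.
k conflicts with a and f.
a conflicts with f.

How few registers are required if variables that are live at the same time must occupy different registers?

6

b, d, m, k, a, f pairwise conflict, so at least 6 registers are needed.
6 registers suffice: register 1 → {d}; register 2 → {a, l}; register 3 → {g, b}; register 4 → {k}; register 5 → {m}; register 6 → {f}. Every pair that conflicts lands in different registers.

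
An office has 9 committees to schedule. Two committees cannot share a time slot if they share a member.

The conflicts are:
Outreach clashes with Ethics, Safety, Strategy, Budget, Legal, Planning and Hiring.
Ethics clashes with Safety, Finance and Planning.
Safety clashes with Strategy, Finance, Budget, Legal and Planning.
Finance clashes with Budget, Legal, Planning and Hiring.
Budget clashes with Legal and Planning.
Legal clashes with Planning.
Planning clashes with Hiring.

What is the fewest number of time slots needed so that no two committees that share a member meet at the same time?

5

Outreach, Safety, Budget, Legal, Planning all conflict with each other, so at least 5 time slots are needed.
5 time slots suffice: time slot 1 → {Outreach, Finance}; time slot 2 → {Safety, Hiring}; time slot 3 → {Strategy, Planning}; time slot 4 → {Ethics, Budget}; time slot 5 → {Legal}. No two conflicting committees share a time slot.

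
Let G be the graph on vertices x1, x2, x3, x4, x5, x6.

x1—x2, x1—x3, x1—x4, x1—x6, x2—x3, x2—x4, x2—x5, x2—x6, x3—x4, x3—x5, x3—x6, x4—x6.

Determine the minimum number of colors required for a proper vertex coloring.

5

x1, x2, x3, x4, x6 are pairwise adjacent (a clique of size 5), so at least 5 colors are needed.
5 colors suffice: x1=G, x2=R, x3=B, x4=Y, x5=G, x6=P. No two adjacent vertices share a color.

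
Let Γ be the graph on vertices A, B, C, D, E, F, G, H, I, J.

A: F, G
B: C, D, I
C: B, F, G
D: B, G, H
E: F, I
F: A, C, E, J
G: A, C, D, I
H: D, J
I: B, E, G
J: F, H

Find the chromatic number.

3

The cycle I-G-A-F-E-I has odd length 5, so it cannot be 2-colored; at least 3 colors are needed.
3 colors suffice: A=blue, B=red, C=blue, D=blue, E=green, F=red, G=red, H=red, I=blue, J=blue. Each edge has distinct colors on its endpoints.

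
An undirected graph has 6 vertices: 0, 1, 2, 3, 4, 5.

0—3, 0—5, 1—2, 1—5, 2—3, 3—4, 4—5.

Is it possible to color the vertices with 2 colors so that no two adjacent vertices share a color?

No

The cycle 2-3-4-5-1-2 has odd length 5, so it cannot be 2-colored; at least 3 colors are needed.
So 2 colors are not enough.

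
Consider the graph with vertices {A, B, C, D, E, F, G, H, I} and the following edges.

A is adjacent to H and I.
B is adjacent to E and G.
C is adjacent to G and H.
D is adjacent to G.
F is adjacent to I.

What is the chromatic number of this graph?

A and H are adjacent, so at least 2 colors are needed.
2 colors suffice: A=2, B=2, C=2, D=2, E=1, F=2, G=1, H=1, I=1. Every edge joins two different colors.

2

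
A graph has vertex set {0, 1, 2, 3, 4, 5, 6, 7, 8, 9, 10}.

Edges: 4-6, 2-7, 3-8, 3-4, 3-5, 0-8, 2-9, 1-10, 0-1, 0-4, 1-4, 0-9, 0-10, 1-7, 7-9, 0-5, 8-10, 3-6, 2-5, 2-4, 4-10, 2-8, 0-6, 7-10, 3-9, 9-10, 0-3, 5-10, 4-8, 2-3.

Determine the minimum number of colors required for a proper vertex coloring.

4

0, 4, 8, 10 form a clique, so at least 4 colors are needed.
One proper 4-coloring: 0=red, 1=yellow, 2=red, 3=green, 4=blue, 5=blue, 6=yellow, 7=blue, 8=yellow, 9=yellow, 10=green. Every edge joins two different colors.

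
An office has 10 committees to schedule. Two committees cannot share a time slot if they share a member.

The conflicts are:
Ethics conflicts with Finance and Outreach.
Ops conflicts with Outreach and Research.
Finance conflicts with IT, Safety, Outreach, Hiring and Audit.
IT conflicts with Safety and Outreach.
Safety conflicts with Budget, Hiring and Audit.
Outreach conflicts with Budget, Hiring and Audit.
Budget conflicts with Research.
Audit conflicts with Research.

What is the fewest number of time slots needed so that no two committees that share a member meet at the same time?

Finance, Safety, Hiring pairwise conflict, so at least 3 time slots are needed.
3 time slots suffice: time slot 1 → {Safety, Outreach, Research}; time slot 2 → {Ops, Finance, Budget}; time slot 3 → {Ethics, IT, Hiring, Audit}. No two conflicting committees share a time slot.

3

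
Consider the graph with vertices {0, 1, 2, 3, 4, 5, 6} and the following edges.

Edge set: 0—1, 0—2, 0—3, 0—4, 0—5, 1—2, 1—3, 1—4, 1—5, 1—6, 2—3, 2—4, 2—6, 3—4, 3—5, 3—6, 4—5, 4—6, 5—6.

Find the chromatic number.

1, 2, 3, 4, 6 are pairwise adjacent (a clique of size 5), so at least 5 colors are needed.
A valid assignment using 5 colors: 0=d, 1=c, 2=e, 3=b, 4=a, 5=e, 6=d. Each edge has distinct colors on its endpoints.

5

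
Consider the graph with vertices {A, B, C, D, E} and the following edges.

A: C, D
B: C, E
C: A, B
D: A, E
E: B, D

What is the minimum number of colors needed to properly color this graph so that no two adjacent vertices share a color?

3

The cycle D-E-B-C-A-D has odd length 5, so it cannot be 2-colored; at least 3 colors are needed.
One proper 3-coloring: A=1, B=1, C=2, D=3, E=2. Each edge has distinct colors on its endpoints.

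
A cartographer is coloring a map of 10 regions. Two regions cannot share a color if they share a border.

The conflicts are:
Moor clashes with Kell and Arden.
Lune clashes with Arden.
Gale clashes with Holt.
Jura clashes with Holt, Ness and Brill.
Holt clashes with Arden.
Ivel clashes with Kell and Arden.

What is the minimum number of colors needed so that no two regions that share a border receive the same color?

2

Jura and Holt conflict, so at least 2 colors are needed.
A valid assignment using 2 colors: Moor=2, Lune=2, Gale=1, Jura=1, Holt=2, Ivel=2, Ness=2, Brill=2, Kell=1, Arden=1. Each listed conflict is separated.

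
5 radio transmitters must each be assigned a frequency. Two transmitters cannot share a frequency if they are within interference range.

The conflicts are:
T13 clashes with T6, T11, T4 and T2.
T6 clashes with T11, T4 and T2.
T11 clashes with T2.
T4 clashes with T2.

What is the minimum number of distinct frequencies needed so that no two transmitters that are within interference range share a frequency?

4

T13, T6, T4, T2 pairwise conflict, so at least 4 frequencies are needed.
4 frequencies suffice: frequency 1 → {T6}; frequency 2 → {T13}; frequency 3 → {T2}; frequency 4 → {T11, T4}. No two conflicting transmitters share a frequency.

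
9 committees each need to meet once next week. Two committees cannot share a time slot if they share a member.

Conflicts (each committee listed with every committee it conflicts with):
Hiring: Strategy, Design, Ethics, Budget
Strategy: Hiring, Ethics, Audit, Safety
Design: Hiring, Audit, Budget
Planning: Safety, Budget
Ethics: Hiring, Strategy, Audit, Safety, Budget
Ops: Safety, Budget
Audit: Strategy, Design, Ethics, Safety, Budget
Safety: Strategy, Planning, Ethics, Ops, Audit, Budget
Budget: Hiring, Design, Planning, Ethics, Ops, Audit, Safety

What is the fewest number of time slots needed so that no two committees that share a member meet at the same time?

Ethics, Audit, Safety, Budget pairwise conflict, so at least 4 time slots are needed.
A valid assignment using 4 time slots: Hiring=2, Strategy=1, Design=3, Planning=3, Ethics=3, Ops=3, Audit=4, Safety=2, Budget=1. Every pair that conflicts lands in different time slots.

4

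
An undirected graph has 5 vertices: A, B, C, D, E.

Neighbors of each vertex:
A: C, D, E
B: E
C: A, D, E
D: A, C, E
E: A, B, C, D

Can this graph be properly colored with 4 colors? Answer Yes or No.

The chromatic number is 4. A, C, D, E are mutually adjacent (a clique of size 4), so at least 4 colors are needed.
4 colors suffice: A=4, B=2, C=3, D=2, E=1.
That is already a proper 4-coloring.

Yes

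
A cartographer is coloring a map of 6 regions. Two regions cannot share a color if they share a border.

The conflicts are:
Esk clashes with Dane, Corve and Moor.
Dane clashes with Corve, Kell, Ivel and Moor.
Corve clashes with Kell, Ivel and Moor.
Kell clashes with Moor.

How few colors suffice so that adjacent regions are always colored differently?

Esk, Dane, Corve, Moor are mutually in conflict, so at least 4 colors are needed.
4 colors suffice: color 1 → {Corve}; color 2 → {Dane}; color 3 → {Ivel, Moor}; color 4 → {Esk, Kell}. Each listed conflict is separated.

4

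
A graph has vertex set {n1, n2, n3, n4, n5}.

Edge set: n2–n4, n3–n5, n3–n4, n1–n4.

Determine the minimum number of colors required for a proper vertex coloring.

n1 and n4 are adjacent, so at least 2 colors are needed.
A valid assignment using 2 colors: n1=2, n2=2, n3=2, n4=1, n5=1. Each edge has distinct colors on its endpoints.

2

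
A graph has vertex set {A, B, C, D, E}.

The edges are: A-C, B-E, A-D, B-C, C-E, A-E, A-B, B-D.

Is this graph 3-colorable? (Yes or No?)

A, B, C, E are pairwise adjacent (a clique of size 4), so at least 4 colors are needed.
So 3 colors are not enough.

No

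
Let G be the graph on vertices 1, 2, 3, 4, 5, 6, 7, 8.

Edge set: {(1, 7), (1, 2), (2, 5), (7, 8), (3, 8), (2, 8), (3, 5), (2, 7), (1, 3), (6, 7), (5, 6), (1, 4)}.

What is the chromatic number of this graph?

3

1, 2, 7 are pairwise adjacent, so at least 3 colors are needed.
One proper 3-coloring: 1=blue, 2=green, 3=green, 4=red, 5=red, 6=blue, 7=red, 8=blue. Each edge has distinct colors on its endpoints.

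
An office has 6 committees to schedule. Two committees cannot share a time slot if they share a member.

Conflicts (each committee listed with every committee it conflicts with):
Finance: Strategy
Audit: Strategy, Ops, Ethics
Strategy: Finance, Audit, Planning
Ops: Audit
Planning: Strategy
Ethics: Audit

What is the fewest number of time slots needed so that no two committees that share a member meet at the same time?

Audit and Ethics conflict, so at least 2 time slots are needed.
2 time slots suffice: Finance=1, Audit=1, Strategy=2, Ops=2, Planning=1, Ethics=2. Each listed conflict is separated.

2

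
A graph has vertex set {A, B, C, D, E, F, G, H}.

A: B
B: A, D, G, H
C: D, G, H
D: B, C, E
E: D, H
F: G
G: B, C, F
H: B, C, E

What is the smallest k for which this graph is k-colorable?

A and B are adjacent, so at least 2 colors are needed.
2 colors suffice: color red → {B, C, E, F}; color blue → {A, D, G, H}. Every edge joins two different colors.

2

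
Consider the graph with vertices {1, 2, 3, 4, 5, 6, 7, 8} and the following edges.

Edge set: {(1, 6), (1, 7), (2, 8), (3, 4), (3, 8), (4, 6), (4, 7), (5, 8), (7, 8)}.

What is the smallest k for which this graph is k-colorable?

3 and 8 are adjacent, so at least 2 colors are needed.
2 colors suffice: color a → {1, 4, 8}; color b → {2, 3, 5, 6, 7}. Every edge joins two different colors.

2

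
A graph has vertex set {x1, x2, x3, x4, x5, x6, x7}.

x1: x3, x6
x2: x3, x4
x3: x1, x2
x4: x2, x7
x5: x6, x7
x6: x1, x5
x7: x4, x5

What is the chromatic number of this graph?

The cycle x4-x7-x5-x6-x1-x3-x2-x4 has odd length 7, so it cannot be 2-colored; at least 3 colors are needed.
3 colors suffice: color 1 → {x3, x4, x6}; color 2 → {x1, x2, x5}; color 3 → {x7}. Every edge joins two different colors.

3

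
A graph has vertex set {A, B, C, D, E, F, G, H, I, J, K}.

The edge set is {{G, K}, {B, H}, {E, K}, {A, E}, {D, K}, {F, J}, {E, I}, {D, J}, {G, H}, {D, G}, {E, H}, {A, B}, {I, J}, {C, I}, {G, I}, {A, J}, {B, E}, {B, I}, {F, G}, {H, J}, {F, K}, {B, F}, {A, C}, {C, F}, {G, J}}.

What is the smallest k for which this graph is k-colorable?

B, E, H are mutually adjacent, so at least 3 colors are needed.
3 colors suffice: color red → {B, C, J, K}; color blue → {E, G}; color green → {A, D, F, H, I}. No two adjacent vertices share a color.

3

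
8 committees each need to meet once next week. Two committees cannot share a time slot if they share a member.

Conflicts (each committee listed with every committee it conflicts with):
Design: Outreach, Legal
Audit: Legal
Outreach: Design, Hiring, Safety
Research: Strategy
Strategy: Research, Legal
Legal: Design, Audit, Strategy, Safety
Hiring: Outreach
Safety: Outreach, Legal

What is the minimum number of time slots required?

Research and Strategy conflict, so at least 2 time slots are needed.
2 time slots suffice: Design=2, Audit=2, Outreach=1, Research=1, Strategy=2, Legal=1, Hiring=2, Safety=2. Each listed conflict is separated.

2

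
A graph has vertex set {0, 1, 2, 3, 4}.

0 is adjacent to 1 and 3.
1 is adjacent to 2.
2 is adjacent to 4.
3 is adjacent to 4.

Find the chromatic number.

The cycle 1-2-4-3-0-1 has odd length 5, so it cannot be 2-colored; at least 3 colors are needed.
3 colors suffice: color red → {0, 4}; color blue → {2, 3}; color green → {1}. Every edge joins two different colors.

3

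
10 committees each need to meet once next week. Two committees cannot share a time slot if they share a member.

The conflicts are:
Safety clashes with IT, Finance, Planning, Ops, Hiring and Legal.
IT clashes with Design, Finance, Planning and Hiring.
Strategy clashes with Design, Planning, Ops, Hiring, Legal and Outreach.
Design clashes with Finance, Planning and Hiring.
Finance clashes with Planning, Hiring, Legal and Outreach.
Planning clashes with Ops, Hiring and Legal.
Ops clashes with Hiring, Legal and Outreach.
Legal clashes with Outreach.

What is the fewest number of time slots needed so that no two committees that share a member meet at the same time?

Safety, IT, Finance, Planning, Hiring pairwise conflict, so at least 5 time slots are needed.
5 time slots suffice: Safety=4, IT=5, Strategy=3, Design=4, Finance=3, Planning=1, Ops=5, Hiring=2, Legal=2, Outreach=1. Each listed conflict is separated.

5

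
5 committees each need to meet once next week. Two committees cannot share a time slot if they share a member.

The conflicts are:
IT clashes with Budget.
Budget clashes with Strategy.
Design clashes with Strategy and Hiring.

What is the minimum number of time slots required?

2

Design and Strategy conflict, so at least 2 time slots are needed.
2 time slots suffice: time slot 1 → {Budget, Design}; time slot 2 → {IT, Strategy, Hiring}. No two conflicting committees share a time slot.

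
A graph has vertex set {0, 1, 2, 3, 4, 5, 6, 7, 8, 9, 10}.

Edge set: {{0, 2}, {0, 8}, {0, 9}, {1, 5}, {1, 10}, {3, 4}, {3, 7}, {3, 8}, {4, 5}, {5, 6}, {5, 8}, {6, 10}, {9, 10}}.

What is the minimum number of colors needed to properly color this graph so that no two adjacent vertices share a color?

2

0 and 9 are adjacent, so at least 2 colors are needed.
2 colors suffice: color red → {0, 3, 5, 10}; color blue → {1, 2, 4, 6, 7, 8, 9}. Every edge joins two different colors.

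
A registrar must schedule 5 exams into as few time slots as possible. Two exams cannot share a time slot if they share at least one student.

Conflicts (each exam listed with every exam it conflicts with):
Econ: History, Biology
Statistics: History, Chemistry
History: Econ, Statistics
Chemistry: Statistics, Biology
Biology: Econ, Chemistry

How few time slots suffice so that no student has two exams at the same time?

3

The cycle History-Econ-Biology-Chemistry-Statistics-History has odd length 5, so it cannot be 2-colored; at least 3 time slots are needed.
Using 3 time slots: Econ=2, Statistics=3, History=1, Chemistry=2, Biology=1. No two conflicting exams share a time slot.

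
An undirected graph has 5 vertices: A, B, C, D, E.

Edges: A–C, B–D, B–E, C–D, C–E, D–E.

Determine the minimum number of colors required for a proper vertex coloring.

3

C, D, E are mutually adjacent, so at least 3 colors are needed.
3 colors suffice: color 1 → {B, C}; color 2 → {A, E}; color 3 → {D}. No two adjacent vertices share a color.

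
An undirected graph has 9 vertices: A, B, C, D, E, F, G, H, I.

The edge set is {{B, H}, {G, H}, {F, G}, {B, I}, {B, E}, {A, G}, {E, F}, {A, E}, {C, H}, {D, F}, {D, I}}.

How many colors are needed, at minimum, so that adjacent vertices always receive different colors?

The cycle D-F-E-B-I-D has odd length 5, so it cannot be 2-colored; at least 3 colors are needed.
3 colors suffice: color 1 → {E, H, I}; color 2 → {B, C, D, G}; color 3 → {A, F}. Every edge joins two different colors.

3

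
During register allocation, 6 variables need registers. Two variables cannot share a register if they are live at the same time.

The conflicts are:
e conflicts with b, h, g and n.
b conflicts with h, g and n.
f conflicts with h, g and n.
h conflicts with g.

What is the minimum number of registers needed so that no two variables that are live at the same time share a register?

e, b, h, g all conflict with each other, so at least 4 registers are needed.
4 registers suffice: register 1 → {h, n}; register 2 → {g}; register 3 → {b, f}; register 4 → {e}. Each listed conflict is separated.

4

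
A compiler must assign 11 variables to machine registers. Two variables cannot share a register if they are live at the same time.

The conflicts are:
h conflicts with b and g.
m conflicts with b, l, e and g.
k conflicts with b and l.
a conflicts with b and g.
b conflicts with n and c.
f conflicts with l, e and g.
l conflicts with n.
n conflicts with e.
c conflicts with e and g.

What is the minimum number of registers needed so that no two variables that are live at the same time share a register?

2

h and b conflict, so at least 2 registers are needed.
2 registers suffice: register 1 → {b, l, e, g}; register 2 → {h, m, k, a, f, n, c}. Each listed conflict is separated.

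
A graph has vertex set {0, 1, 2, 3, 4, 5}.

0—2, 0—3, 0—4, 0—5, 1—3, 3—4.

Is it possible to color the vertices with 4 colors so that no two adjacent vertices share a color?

The chromatic number is 3. 0, 3, 4 form a triangle, so at least 3 colors are needed.
A valid assignment using 3 colors: 0=red, 1=red, 2=blue, 3=blue, 4=green, 5=blue.
Since 4 ≥ 3, a proper 4-coloring certainly exists.

Yes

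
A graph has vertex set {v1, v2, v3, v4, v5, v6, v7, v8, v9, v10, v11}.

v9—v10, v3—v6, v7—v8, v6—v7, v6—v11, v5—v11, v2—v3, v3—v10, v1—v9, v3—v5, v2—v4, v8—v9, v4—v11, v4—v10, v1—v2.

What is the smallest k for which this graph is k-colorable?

3

The cycle v5-v11-v4-v2-v3-v5 has odd length 5, so it cannot be 2-colored; at least 3 colors are needed.
A valid assignment using 3 colors: v1=green, v2=blue, v3=red, v4=red, v5=green, v6=green, v7=red, v8=blue, v9=red, v10=blue, v11=blue. Each edge has distinct colors on its endpoints.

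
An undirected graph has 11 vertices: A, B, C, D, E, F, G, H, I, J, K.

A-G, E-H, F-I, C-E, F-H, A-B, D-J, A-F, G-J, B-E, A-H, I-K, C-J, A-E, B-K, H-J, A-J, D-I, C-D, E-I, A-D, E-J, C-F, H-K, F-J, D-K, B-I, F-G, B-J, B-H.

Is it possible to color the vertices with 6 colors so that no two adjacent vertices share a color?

Yes

The chromatic number is 5. A, B, E, H, J are pairwise adjacent (a clique of size 5), so at least 5 colors are needed.
5 colors suffice: color red → {I, J}; color blue → {A, C, K}; color green → {B, D, F}; color yellow → {E, G}; color purple → {H}.
Since 6 ≥ 5, a proper 6-coloring certainly exists.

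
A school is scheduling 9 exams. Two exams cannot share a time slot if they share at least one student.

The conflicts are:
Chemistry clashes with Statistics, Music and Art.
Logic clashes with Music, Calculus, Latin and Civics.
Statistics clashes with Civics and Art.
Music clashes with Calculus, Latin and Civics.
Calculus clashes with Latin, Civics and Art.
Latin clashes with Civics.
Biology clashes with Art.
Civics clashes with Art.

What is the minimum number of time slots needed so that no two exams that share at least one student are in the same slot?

5

Logic, Music, Calculus, Latin, Civics are mutually in conflict, so at least 5 time slots are needed.
5 time slots suffice: Chemistry=1, Logic=4, Statistics=3, Music=2, Calculus=3, Latin=5, Biology=1, Civics=1, Art=2. Every pair that conflicts lands in different time slots.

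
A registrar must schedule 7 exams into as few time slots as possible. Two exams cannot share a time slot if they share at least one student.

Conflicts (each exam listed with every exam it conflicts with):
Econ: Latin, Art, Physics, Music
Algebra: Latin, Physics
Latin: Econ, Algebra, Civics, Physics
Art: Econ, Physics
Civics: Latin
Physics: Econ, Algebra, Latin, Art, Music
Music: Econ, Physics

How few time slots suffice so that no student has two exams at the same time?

Econ, Art, Physics all conflict with each other, so at least 3 time slots are needed.
3 time slots suffice: time slot 1 → {Civics, Physics}; time slot 2 → {Econ, Algebra}; time slot 3 → {Latin, Art, Music}. No two conflicting exams share a time slot.

3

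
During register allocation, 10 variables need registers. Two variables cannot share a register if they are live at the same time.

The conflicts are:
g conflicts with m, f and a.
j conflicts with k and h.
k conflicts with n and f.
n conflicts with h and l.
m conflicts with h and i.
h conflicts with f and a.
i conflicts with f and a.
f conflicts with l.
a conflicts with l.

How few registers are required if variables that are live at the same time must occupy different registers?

j and h conflict, so at least 2 registers are needed.
2 registers suffice: g=1, j=2, k=1, n=2, m=2, h=1, i=1, f=2, a=2, l=1. Every pair that conflicts lands in different registers.

2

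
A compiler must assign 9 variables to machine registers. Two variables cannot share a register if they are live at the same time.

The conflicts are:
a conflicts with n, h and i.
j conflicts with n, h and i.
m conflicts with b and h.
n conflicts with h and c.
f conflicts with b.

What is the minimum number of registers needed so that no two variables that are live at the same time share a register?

3

a, n, h are mutually in conflict, so at least 3 registers are needed.
3 registers suffice: register 1 → {b, h, i, c}; register 2 → {m, n, f}; register 3 → {a, j}. Each listed conflict is separated.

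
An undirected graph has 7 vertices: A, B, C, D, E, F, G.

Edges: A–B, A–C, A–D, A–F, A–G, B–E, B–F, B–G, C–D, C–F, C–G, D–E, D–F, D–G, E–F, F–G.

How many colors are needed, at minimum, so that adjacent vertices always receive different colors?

5

A, C, D, F, G are pairwise adjacent (a clique of size 5), so at least 5 colors are needed.
5 colors suffice: color 1 → {F}; color 2 → {E, G}; color 3 → {B, D}; color 4 → {A}; color 5 → {C}. Each edge has distinct colors on its endpoints.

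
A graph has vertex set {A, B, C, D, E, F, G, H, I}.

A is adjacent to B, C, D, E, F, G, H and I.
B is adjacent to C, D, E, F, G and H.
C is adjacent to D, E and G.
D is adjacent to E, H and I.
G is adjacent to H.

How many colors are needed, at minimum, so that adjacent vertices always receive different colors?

A, B, C, D, E are mutually adjacent (a clique of size 5), so at least 5 colors are needed.
5 colors suffice: color 1 → {A}; color 2 → {B, I}; color 3 → {D, F, G}; color 4 → {C, H}; color 5 → {E}. No two adjacent vertices share a color.

5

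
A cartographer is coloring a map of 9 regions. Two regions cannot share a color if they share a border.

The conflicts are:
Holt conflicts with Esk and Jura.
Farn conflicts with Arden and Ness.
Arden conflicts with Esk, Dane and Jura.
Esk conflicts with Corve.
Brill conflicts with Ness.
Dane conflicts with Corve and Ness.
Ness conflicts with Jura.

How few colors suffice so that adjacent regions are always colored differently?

Ness and Jura conflict, so at least 2 colors are needed.
One proper 2-coloring: Holt=1, Farn=2, Arden=1, Esk=2, Brill=2, Dane=2, Corve=1, Ness=1, Jura=2. Each listed conflict is separated.

2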